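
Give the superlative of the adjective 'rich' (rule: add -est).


Apply superlative formation (add -est): 'rich' -> 'richest'.

richest


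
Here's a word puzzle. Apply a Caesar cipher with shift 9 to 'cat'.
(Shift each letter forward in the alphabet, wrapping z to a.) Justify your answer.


Shift each letter by 9: c -> l, a -> j, t -> c. Result: 'ljc'.

ljc


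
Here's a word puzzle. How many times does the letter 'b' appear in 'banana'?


Letter 'b' in 'banana': found at position(s) 1 = 1 occurrence(s).

1


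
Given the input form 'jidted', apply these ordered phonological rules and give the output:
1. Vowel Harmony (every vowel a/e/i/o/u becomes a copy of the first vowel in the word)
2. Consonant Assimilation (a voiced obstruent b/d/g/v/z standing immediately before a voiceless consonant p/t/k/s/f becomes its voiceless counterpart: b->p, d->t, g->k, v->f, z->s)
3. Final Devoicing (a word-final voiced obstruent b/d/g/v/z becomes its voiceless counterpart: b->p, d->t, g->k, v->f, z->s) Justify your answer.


Starting form: 'jidted'
Rule 1: Vowel Harmony: all vowels become 'i' (matching first vowel). 'jidted' -> 'jidtid'
Rule 2: Consonant Assimilation: voiced obstruent before voiceless consonant becomes voiceless ('dt' -> 'tt'). 'jidtid' -> 'jittid'
Rule 3: Final Devoicing: word-final voiced obstruent 'd' becomes voiceless 't'. 'jittid' -> 'jittit'
Final form: 'jittit'

jittit


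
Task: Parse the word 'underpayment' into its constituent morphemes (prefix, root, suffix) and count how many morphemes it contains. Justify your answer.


Step 1: Identify prefix: 'under' (meaning: beneath/insufficient)
Step 2: Identify root: 'pay'
Step 3: Identify suffix(es): 'ment'
Decomposition: under- (prefix: beneath/insufficient) + pay (root) + -ment (suffix: action/result)
Total morphemes: 3

3 morphemes (under- (prefix: beneath/insufficient) + pay (root) + -ment (suffix: action/result))


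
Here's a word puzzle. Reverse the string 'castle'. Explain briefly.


Reverse 'castle' character by character: 'eltsac'.

eltsac


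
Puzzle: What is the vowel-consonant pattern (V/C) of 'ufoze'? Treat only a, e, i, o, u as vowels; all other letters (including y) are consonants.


Letter mapping: u = V, f = C, o = V, z = C, e = V.

VCVCV


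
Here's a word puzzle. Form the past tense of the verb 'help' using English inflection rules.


Apply rule: Add -ed. 'help' becomes 'helped'.

helped


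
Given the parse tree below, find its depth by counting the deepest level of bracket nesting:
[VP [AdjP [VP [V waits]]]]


Count bracket nesting levels:
'[' at pos 0: depth = 1
'[' at pos 4: depth = 2
'[' at pos 10: depth = 3
'[' at pos 14: depth = 4
Maximum depth reached: 4

4


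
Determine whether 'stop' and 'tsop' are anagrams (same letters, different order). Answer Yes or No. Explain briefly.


Sorted letters of 'stop': 'opst'
Sorted letters of 'tsop': 'opst'
They match.

Yes


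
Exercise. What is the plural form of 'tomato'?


Apply rule: Add -es (consonant + o). 'tomato' becomes 'tomatoes'.

tomatoes


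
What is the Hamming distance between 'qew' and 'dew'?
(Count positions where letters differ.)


Alignment:
Position 1: 'q' vs 'd' = DIFFER
Position 2: 'e' vs 'e' = match
Position 3: 'w' vs 'w' = match
Total differences: 1

1


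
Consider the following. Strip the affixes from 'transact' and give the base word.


Remove prefix 'trans' from 'transact' to get root 'act'.

act


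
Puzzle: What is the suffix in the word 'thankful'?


The word 'thankful' = 'thank' (root) + '-ful' (suffix). The suffix is '-ful'.

ful


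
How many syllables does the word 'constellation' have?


Break 'constellation' into syllables: con-stel-la-tion -> con | stel | la | tion = 4 syllables

4 syllables


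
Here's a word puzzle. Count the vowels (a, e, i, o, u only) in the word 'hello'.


Vowels in 'hello': e, o = 2 vowels.

2


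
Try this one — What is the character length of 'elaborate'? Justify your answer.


Spell out 'elaborate' and number each letter: e(1), l(2), a(3), b(4), o(5), r(6), a(7), t(8), e(9). Total: 9 letters.

9


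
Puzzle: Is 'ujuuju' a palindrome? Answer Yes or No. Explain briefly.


Forward: 'ujuuju'
Reversed: 'ujuuju'
They are identical.

Yes


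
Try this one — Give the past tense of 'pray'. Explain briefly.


Apply rule: Add -ed. 'pray' becomes 'prayed'.

prayed


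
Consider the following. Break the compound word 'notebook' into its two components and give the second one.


Split 'notebook' into 'note' + 'book'. The second part is 'book'.

book


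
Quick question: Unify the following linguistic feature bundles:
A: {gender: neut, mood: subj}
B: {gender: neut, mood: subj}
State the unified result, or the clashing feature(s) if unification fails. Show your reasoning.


Compare features:
gender: A=neut vs B=neut -> unified: neut
mood: A=subj vs B=subj -> unified: subj
No clashes found.

Unified: {gender: neut, mood: subj}


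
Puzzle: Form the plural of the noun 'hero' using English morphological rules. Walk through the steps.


Apply rule: Add -es (consonant + o). 'hero' becomes 'heroes'.

heroes


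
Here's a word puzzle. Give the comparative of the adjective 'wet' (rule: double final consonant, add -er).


Apply comparative formation (double final consonant, add -er): 'wet' -> 'wetter'.

wetter


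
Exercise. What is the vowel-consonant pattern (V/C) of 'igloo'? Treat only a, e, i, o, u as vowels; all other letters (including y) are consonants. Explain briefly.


Letter mapping: i = V, g = C, l = C, o = V, o = V.

VCCVV


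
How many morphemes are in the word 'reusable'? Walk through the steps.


Decomposition: re- (prefix) + use (root) + -able (suffix) = 3 morpheme(s)

3 morphemes


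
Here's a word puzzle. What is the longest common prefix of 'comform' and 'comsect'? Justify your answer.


Compare from the start: 3 characters match: 'com'. Mismatch at position 4: 'f' vs 's'.

com


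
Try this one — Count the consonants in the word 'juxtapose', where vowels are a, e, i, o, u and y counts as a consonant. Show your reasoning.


Consonants in 'juxtapose': j, x, t, p, s = 5 consonants.

5


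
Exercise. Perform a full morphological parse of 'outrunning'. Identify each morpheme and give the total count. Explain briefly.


Step 1: Identify prefix: 'out' (meaning: surpass)
Step 2: Identify root: 'run'
Step 3: Identify suffix(es): 'ing'
Decomposition: out- (prefix: surpass) + run (root) + -ing (suffix: ongoing action)
Total morphemes: 3

3 morphemes (out- (prefix: surpass) + run (root) + -ing (suffix: ongoing action))


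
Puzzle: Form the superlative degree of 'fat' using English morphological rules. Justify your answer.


Apply superlative formation (double final consonant, add -est): 'fat' -> 'fattest'.

fattest


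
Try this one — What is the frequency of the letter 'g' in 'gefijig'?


Letter 'g' in 'gefijig': found at position(s) 1, 7 = 2 occurrence(s).

2


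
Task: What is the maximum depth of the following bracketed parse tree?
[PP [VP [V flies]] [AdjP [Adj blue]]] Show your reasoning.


Count bracket nesting levels:
'[' at pos 0: depth = 1
'[' at pos 4: depth = 2
'[' at pos 8: depth = 3
'[' at pos 19: depth = 2
'[' at pos 25: depth = 3
Maximum depth reached: 3

3


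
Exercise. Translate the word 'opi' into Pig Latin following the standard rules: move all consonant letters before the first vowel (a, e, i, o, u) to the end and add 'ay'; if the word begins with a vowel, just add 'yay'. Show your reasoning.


'opi' starts with a vowel, so add 'yay': 'opiyay'.

opiyay


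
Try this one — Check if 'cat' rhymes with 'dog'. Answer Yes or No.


Rime (stressed vowel + following sounds) of 'cat': -at = /æt/
Rime of 'dog': -og = /ɒg/
/æt/ and /ɒg/ are different ending sounds, so the words do not rhyme.

No


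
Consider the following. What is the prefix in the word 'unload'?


The word 'unload' = 'un' (prefix) + 'load' (root). The prefix is 'un'.

un


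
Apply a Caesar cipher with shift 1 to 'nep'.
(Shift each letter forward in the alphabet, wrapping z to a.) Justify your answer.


Shift each letter by 1: n -> o, e -> f, p -> q. Result: 'ofq'.

ofq


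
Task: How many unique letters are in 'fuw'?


Unique letters in 'fuw': {f, u, w} = 3 distinct letters.

3


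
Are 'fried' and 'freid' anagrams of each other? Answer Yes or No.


Sorted letters of 'fried': 'defir'
Sorted letters of 'freid': 'defir'
They match.

Yes


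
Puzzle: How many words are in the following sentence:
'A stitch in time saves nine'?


Split into words: A | stitch | in | time | saves | nine = 6 words.

6


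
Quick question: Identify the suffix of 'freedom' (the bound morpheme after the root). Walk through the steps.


The word 'freedom' = 'free' (root) + '-dom' (suffix). The suffix is '-dom'.

dom


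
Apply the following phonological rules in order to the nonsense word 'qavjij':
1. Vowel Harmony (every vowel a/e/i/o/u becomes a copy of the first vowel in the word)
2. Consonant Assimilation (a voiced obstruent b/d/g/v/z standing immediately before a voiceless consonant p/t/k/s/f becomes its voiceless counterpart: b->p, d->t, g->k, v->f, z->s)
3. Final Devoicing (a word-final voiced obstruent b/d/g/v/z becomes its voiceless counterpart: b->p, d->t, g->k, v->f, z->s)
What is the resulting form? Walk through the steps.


Starting form: 'qavjij'
Rule 1: Vowel Harmony: all vowels become 'a' (matching first vowel). 'qavjij' -> 'qavjaj'
Rule 2: Consonant Assimilation: no voiced obstruent (b/d/g/v/z) stands immediately before a voiceless consonant (p/t/k/s/f). No change.
Rule 3: Final Devoicing: final consonant 'j' is not one of the voiced obstruents b/d/g/v/z. No change.
Final form: 'qavjaj'

qavjaj


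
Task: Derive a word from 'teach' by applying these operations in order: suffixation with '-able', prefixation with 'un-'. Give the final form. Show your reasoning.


Step 1: Add suffix '-able' to 'teach' = 'teachable'
Step 2: Add prefix 'un-' to 'teachable' = 'unteachable'

unteachable


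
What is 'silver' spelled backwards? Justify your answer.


Reverse 'silver' character by character: 'revlis'.

revlis


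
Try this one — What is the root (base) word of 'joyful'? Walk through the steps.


Remove suffix '-ful' from 'joyful' to get root 'joy'.

joy


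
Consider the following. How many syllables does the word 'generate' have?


Break 'generate' into syllables: gen-er-ate -> gen | er | ate = 3 syllables

3 syllables


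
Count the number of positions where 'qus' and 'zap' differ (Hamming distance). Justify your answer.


Alignment:
Position 1: 'q' vs 'z' = DIFFER
Position 2: 'u' vs 'a' = DIFFER
Position 3: 's' vs 'p' = DIFFER
Total differences: 3

3


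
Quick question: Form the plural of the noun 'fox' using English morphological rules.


Apply rule: Add -es (sibilant/fricative ending). 'fox' becomes 'foxes'.

foxes


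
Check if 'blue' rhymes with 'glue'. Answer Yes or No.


Rime (stressed vowel + following sounds) of 'blue': -ue = /uː/
Rime of 'glue': -ue = /uː/
/uː/ and /uː/ are the same ending sound, so the words rhyme.

Yes


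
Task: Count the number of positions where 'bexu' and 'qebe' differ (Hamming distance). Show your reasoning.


Alignment:
Position 1: 'b' vs 'q' = DIFFER
Position 2: 'e' vs 'e' = match
Position 3: 'x' vs 'b' = DIFFER
Position 4: 'u' vs 'e' = DIFFER
Total differences: 3

3


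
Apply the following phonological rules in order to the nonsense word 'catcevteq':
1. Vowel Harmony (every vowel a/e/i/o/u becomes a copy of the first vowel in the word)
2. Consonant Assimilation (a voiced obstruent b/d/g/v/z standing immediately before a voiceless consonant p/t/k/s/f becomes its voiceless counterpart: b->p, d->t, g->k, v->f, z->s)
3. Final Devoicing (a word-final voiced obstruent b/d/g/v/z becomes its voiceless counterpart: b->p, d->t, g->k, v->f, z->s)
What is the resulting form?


Starting form: 'catcevteq'
Rule 1: Vowel Harmony: all vowels become 'a' (matching first vowel). 'catcevteq' -> 'catcavtaq'
Rule 2: Consonant Assimilation: voiced obstruent before voiceless consonant becomes voiceless ('vt' -> 'ft'). 'catcavtaq' -> 'catcaftaq'
Rule 3: Final Devoicing: final consonant 'q' is not one of the voiced obstruents b/d/g/v/z. No change.
Final form: 'catcaftaq'

catcaftaq


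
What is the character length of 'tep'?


Spell out 'tep' and number each letter: t(1), e(2), p(3). Total: 3 letters.

3


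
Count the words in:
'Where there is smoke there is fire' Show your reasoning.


Split into words: Where | there | is | smoke | there | is | fire = 7 words.

7


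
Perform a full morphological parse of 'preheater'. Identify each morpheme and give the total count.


Step 1: Identify prefix: 'pre' (meaning: before)
Step 2: Identify root: 'heat'
Step 3: Identify suffix(es): 'er'
Decomposition: pre- (prefix: before) + heat (root) + -er (suffix: one who)
Total morphemes: 3

3 morphemes (pre- (prefix: before) + heat (root) + -er (suffix: one who))


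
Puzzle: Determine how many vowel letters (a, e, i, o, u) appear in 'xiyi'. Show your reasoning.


Vowels in 'xiyi': i, i = 2 vowels.

2


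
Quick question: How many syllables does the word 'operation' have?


Break 'operation' into syllables: op-er-a-tion -> op | er | a | tion = 4 syllables

4 syllables


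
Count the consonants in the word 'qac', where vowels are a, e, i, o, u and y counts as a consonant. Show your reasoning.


Consonants in 'qac': q, c = 2 consonants.

2


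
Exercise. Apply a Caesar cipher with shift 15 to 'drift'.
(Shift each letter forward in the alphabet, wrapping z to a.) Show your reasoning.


Shift each letter by 15: d -> s, r -> g, i -> x, f -> u, t -> i. Result: 'sgxui'.

sgxui


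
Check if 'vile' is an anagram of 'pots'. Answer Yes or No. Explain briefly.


Sorted letters of 'vile': 'eilv'
Sorted letters of 'pots': 'opst'
They do not match.

No


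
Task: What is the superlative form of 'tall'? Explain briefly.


Apply superlative formation (add -est): 'tall' -> 'tallest'.

tallest


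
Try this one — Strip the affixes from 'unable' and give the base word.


Remove prefix 'un' from 'unable' to get root 'able'.

able


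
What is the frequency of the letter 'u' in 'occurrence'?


Letter 'u' in 'occurrence': found at position(s) 4 = 1 occurrence(s).

1


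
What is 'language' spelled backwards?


Reverse 'language' character by character: 'egaugnal'.

egaugnal


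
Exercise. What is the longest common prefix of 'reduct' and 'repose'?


Compare from the start: 2 characters match: 're'. Mismatch at position 3: 'd' vs 'p'.

re


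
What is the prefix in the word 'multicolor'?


The word 'multicolor' = 'multi' (prefix) + 'color' (root). The prefix is 'multi'.

multi


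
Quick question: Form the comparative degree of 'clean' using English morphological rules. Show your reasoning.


Apply comparative formation (add -er): 'clean' -> 'cleaner'.

cleaner


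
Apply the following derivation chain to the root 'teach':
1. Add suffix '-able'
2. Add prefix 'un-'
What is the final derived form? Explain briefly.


Step 1: Add suffix '-able' to 'teach' = 'teachable'
Step 2: Add prefix 'un-' to 'teachable' = 'unteachable'

unteachable


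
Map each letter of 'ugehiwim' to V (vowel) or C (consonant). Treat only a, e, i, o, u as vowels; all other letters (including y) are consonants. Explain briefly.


Letter mapping: u = V, g = C, e = V, h = C, i = V, w = C, i = V, m = C.

VCVCVCVC


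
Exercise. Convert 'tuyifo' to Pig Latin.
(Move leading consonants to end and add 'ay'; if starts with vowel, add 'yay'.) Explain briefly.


'tuyifo': move consonant cluster 't' to end and add 'ay': 'uyifotay'.

uyifotay


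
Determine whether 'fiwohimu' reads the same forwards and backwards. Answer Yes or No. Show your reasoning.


Forward: 'fiwohimu'
Reversed: 'umihowif'
They differ.

No


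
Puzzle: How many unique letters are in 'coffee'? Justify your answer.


Unique letters in 'coffee': {c, e, f, o} = 4 distinct letters.

4


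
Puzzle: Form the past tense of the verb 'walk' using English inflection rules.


Apply rule: Add -ed. 'walk' becomes 'walked'.

walked


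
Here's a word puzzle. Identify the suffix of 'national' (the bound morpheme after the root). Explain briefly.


The word 'national' = 'nation' (root) + '-al' (suffix). The suffix is '-al'.

al


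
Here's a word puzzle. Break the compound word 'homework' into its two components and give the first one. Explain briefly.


Split 'homework' into 'home' + 'work'. The first part is 'home'.

home


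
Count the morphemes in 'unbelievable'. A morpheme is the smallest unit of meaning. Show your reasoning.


Decomposition: un- (prefix) + believe (root) + -able (suffix) = 3 morpheme(s)

3 morphemes


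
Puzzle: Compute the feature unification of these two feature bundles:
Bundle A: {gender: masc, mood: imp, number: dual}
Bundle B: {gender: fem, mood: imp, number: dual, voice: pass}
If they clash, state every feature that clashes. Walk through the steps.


Compare features:
gender: A=masc vs B=fem -> CLASH
mood: A=imp vs B=imp -> unified: imp
number: A=dual vs B=dual -> unified: dual
voice: A=_ vs B=pass -> unified: pass
Clash detected on feature 'gender' (masc vs fem); unification fails.

CLASH on 'gender' (masc vs fem)


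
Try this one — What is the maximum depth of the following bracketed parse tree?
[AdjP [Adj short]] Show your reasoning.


Count bracket nesting levels:
'[' at pos 0: depth = 1
'[' at pos 6: depth = 2
Maximum depth reached: 2

2


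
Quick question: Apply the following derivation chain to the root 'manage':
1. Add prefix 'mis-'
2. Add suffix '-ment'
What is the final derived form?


Step 1: Add prefix 'mis-' to 'manage' = 'mismanage'
Step 2: Add suffix '-ment' to 'mismanage' = 'mismanagement'

mismanagement


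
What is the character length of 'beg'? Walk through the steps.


Spell out 'beg' and number each letter: b(1), e(2), g(3). Total: 3 letters.

3


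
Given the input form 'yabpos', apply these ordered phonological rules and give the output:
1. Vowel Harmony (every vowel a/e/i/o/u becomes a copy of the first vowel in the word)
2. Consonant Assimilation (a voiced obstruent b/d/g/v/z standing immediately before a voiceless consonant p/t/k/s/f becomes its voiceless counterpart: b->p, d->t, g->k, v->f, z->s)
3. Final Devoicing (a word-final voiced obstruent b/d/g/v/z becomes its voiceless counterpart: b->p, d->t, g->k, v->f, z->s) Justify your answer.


Starting form: 'yabpos'
Rule 1: Vowel Harmony: all vowels become 'a' (matching first vowel). 'yabpos' -> 'yabpas'
Rule 2: Consonant Assimilation: voiced obstruent before voiceless consonant becomes voiceless ('bp' -> 'pp'). 'yabpas' -> 'yappas'
Rule 3: Final Devoicing: final consonant 's' is not one of the voiced obstruents b/d/g/v/z. No change.
Final form: 'yappas'

yappas


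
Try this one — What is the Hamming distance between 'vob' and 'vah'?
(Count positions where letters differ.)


Alignment:
Position 1: 'v' vs 'v' = match
Position 2: 'o' vs 'a' = DIFFER
Position 3: 'b' vs 'h' = DIFFER
Total differences: 2

2


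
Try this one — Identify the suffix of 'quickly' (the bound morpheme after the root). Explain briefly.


The word 'quickly' = 'quick' (root) + '-ly' (suffix). The suffix is '-ly'.

ly


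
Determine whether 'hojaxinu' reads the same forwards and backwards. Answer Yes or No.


Forward: 'hojaxinu'
Reversed: 'unixajoh'
They differ.

No


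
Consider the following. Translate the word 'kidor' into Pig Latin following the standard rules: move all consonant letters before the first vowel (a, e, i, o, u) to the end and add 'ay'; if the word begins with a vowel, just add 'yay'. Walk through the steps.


'kidor': move consonant cluster 'k' to end and add 'ay': 'idorkay'.

idorkay


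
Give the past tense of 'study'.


Apply rule: Change -y to -ied. 'study' becomes 'studied'.

studied


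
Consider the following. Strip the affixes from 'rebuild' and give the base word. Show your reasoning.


Remove prefix 're' from 'rebuild' to get root 'build'.

build


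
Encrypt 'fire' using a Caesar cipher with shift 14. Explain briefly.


Shift each letter by 14: f -> t, i -> w, r -> f, e -> s. Result: 'twfs'.

twfs


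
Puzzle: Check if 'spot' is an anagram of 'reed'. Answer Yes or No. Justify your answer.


Sorted letters of 'spot': 'opst'
Sorted letters of 'reed': 'deer'
They do not match.

No


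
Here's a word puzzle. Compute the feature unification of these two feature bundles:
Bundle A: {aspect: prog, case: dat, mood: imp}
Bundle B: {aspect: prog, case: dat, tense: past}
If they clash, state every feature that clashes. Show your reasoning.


Compare features:
aspect: A=prog vs B=prog -> unified: prog
case: A=dat vs B=dat -> unified: dat
mood: A=imp vs B=_ -> unified: imp
tense: A=_ vs B=past -> unified: past
No clashes found.

Unified: {aspect: prog, case: dat, mood: imp, tense: past}


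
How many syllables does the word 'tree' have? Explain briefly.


Break 'tree' into syllables: tree -> tree = 1 syllable

1 syllable


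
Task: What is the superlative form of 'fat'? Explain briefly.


Apply superlative formation (double final consonant, add -est): 'fat' -> 'fattest'.

fattest


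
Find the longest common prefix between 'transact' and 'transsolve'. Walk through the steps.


Compare from the start: 5 characters match: 'trans'. Mismatch at position 6: 'a' vs 's'.

trans


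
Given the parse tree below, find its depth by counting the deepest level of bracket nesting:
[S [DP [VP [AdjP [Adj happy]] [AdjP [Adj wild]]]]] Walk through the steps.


Count bracket nesting levels:
'[' at pos 0: depth = 1
'[' at pos 3: depth = 2
'[' at pos 7: depth = 3
'[' at pos 11: depth = 4
'[' at pos 17: depth = 5
'[' at pos 30: depth = 4
'[' at pos 36: depth = 5
Maximum depth reached: 5

5


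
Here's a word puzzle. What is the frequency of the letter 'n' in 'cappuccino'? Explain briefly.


Letter 'n' in 'cappuccino': found at position(s) 9 = 1 occurrence(s).

1


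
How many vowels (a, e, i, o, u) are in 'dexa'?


Vowels in 'dexa': e, a = 2 vowels.

2


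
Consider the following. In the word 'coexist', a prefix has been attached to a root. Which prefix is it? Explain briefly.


The word 'coexist' = 'co' (prefix) + 'exist' (root). The prefix is 'co'.

co


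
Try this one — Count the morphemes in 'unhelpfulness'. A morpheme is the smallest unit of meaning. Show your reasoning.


Decomposition: un- (prefix) + help (root) + -ful (suffix) + -ness (suffix) = 4 morpheme(s)

4 morphemes


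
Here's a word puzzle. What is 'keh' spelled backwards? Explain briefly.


Reverse 'keh' character by character: 'hek'.

hek


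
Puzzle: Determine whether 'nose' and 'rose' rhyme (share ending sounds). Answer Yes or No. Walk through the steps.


Rime (stressed vowel + following sounds) of 'nose': -ose = /oʊz/
Rime of 'rose': -ose = /oʊz/
/oʊz/ and /oʊz/ are the same ending sound, so the words rhyme.

Yes


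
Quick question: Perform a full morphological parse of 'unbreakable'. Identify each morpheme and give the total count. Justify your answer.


Step 1: Identify prefix: 'un' (meaning: not/reverse)
Step 2: Identify root: 'break'
Step 3: Identify suffix(es): 'able'
Decomposition: un- (prefix: not/reverse) + break (root) + -able (suffix: capable of)
Total morphemes: 3

3 morphemes (un- (prefix: not/reverse) + break (root) + -able (suffix: capable of))


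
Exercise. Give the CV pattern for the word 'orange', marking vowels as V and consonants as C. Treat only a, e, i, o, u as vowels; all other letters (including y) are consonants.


Letter mapping: o = V, r = C, a = V, n = C, g = C, e = V.

VCVCCV


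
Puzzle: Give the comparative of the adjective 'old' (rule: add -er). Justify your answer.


Apply comparative formation (add -er): 'old' -> 'older'.

older


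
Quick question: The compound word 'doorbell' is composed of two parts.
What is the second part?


Split 'doorbell' into 'door' + 'bell'. The second part is 'bell'.

bell


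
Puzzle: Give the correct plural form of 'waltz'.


Apply rule: Add -es (sibilant/fricative ending). 'waltz' becomes 'waltzes'.

waltzes


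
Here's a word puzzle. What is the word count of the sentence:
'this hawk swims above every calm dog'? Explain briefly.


Split into words: this | hawk | swims | above | every | calm | dog = 7 words.

7


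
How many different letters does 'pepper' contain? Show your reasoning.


Unique letters in 'pepper': {e, p, r} = 3 distinct letters.

3


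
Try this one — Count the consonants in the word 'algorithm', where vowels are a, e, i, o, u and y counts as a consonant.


Consonants in 'algorithm': l, g, r, t, h, m = 6 consonants.

6


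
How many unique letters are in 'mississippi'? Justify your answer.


Unique letters in 'mississippi': {i, m, p, s} = 4 distinct letters.

4


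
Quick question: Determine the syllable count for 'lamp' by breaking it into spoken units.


Break 'lamp' into syllables: lamp -> lamp = 1 syllable

1 syllable


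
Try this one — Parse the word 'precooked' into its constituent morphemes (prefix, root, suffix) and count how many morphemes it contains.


Step 1: Identify prefix: 'pre' (meaning: before)
Step 2: Identify root: 'cook'
Step 3: Identify suffix(es): 'ed'
Decomposition: pre- (prefix: before) + cook (root) + -ed (suffix: past)
Total morphemes: 3

3 morphemes (pre- (prefix: before) + cook (root) + -ed (suffix: past))


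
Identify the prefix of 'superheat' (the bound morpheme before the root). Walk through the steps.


The word 'superheat' = 'super' (prefix) + 'heat' (root). The prefix is 'super'.

super


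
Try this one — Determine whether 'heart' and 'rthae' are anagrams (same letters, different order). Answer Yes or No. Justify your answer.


Sorted letters of 'heart': 'aehrt'
Sorted letters of 'rthae': 'aehrt'
They match.

Yes


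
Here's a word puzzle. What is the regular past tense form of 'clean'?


Apply rule: Add -ed. 'clean' becomes 'cleaned'.

cleaned


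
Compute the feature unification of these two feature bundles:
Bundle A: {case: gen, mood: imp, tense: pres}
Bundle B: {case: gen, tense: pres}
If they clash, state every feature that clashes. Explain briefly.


Compare features:
case: A=gen vs B=gen -> unified: gen
mood: A=imp vs B=_ -> unified: imp
tense: A=pres vs B=pres -> unified: pres
No clashes found.

Unified: {case: gen, mood: imp, tense: pres}


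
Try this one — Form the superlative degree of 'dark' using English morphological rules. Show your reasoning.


Apply superlative formation (add -est): 'dark' -> 'darkest'.

darkest


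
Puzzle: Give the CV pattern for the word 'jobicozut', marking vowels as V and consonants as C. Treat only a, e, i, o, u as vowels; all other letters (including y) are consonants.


Letter mapping: j = C, o = V, b = C, i = V, c = C, o = V, z = C, u = V, t = C.

CVCVCVCVC


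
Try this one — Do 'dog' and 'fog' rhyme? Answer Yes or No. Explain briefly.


Rime (stressed vowel + following sounds) of 'dog': -og = /ɒg/
Rime of 'fog': -og = /ɒg/
/ɒg/ and /ɒg/ are the same ending sound, so the words rhyme.

Yes


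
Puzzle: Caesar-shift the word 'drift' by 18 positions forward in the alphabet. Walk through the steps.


Shift each letter by 18: d -> v, r -> j, i -> a, f -> x, t -> l. Result: 'vjaxl'.

vjaxl


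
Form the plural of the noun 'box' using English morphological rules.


Apply rule: Add -es (sibilant/fricative ending). 'box' becomes 'boxes'.

boxes


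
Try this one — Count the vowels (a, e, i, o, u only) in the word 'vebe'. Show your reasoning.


Vowels in 'vebe': e, e = 2 vowels.

2


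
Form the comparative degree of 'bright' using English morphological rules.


Apply comparative formation (add -er): 'bright' -> 'brighter'.

brighter


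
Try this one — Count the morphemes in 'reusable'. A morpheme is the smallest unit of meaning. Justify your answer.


Decomposition: re- (prefix) + use (root) + -able (suffix) = 3 morpheme(s)

3 morphemes


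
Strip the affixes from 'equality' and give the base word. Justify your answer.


Remove suffix '-ity' from 'equality' to get root 'equal'.

equal


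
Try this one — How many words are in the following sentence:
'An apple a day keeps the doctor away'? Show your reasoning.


Split into words: An | apple | a | day | keeps | the | doctor | away = 8 words.

8


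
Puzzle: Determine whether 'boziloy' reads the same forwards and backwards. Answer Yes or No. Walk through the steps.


Forward: 'boziloy'
Reversed: 'yolizob'
They differ.

No


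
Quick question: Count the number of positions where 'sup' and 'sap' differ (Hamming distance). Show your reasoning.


Alignment:
Position 1: 's' vs 's' = match
Position 2: 'u' vs 'a' = DIFFER
Position 3: 'p' vs 'p' = match
Total differences: 1

1


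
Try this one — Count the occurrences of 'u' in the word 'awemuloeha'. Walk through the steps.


Letter 'u' in 'awemuloeha': found at position(s) 5 = 1 occurrence(s).

1


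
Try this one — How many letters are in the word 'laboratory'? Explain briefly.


Spell out 'laboratory' and number each letter: l(1), a(2), b(3), o(4), r(5), a(6), t(7), o(8), r(9), y(10). Total: 10 letters.

10


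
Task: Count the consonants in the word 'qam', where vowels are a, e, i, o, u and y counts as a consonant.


Consonants in 'qam': q, m = 2 consonants.

2


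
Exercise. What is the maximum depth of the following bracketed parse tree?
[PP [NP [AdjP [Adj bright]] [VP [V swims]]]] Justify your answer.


Count bracket nesting levels:
'[' at pos 0: depth = 1
'[' at pos 4: depth = 2
'[' at pos 8: depth = 3
'[' at pos 14: depth = 4
'[' at pos 28: depth = 3
'[' at pos 32: depth = 4
Maximum depth reached: 4

4


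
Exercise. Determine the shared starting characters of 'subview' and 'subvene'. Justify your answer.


Compare from the start: 4 characters match: 'subv'. Mismatch at position 5: 'i' vs 'e'.

subv


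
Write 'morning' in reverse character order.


Reverse 'morning' character by character: 'gninrom'.

gninrom


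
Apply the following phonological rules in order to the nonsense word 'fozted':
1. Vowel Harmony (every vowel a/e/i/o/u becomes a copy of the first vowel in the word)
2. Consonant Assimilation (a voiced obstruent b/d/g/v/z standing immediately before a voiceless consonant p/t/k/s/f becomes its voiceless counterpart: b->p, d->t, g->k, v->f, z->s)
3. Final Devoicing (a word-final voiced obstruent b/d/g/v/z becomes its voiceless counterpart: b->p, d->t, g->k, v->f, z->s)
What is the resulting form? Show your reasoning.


Starting form: 'fozted'
Rule 1: Vowel Harmony: all vowels become 'o' (matching first vowel). 'fozted' -> 'foztod'
Rule 2: Consonant Assimilation: voiced obstruent before voiceless consonant becomes voiceless ('zt' -> 'st'). 'foztod' -> 'fostod'
Rule 3: Final Devoicing: word-final voiced obstruent 'd' becomes voiceless 't'. 'fostod' -> 'fostot'
Final form: 'fostot'

fostot


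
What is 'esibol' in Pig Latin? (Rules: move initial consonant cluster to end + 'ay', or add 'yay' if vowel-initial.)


'esibol' starts with a vowel, so add 'yay': 'esibolyay'.

esibolyay


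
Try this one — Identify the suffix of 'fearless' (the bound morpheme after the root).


The word 'fearless' = 'fear' (root) + '-less' (suffix). The suffix is '-less'.

less


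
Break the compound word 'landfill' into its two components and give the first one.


Split 'landfill' into 'land' + 'fill'. The first part is 'land'.

land


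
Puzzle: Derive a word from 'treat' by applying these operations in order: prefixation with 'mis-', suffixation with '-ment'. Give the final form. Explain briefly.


Step 1: Add prefix 'mis-' to 'treat' = 'mistreat'
Step 2: Add suffix '-ment' to 'mistreat' = 'mistreatment'

mistreatment


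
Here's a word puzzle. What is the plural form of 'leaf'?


Apply rule: Change -f to -ves. 'leaf' becomes 'leaves'.

leaves


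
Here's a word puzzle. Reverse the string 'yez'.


Reverse 'yez' character by character: 'zey'.

zey


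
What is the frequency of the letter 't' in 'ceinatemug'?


Letter 't' in 'ceinatemug': found at position(s) 6 = 1 occurrence(s).

1


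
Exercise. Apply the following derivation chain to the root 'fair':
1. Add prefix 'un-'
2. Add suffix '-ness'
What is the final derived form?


Step 1: Add prefix 'un-' to 'fair' = 'unfair'
Step 2: Add suffix '-ness' to 'unfair' = 'unfairness'

unfairness


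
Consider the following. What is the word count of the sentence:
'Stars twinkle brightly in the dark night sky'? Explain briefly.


Split into words: Stars | twinkle | brightly | in | the | dark | night | sky = 8 words.

8


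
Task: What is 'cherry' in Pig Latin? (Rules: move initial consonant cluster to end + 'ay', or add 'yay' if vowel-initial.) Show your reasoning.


'cherry': move consonant cluster 'ch' to end and add 'ay': 'errychay'.

errychay


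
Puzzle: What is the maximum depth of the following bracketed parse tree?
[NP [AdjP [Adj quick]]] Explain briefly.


Count bracket nesting levels:
'[' at pos 0: depth = 1
'[' at pos 4: depth = 2
'[' at pos 10: depth = 3
Maximum depth reached: 3

3


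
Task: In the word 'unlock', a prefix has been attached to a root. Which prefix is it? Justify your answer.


The word 'unlock' = 'un' (prefix) + 'lock' (root). The prefix is 'un'.

un


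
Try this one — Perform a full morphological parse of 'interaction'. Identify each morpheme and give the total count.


Step 1: Identify prefix: 'inter' (meaning: between)
Step 2: Identify root: 'act'
Step 3: Identify suffix(es): 'ion'
Decomposition: inter- (prefix: between) + act (root) + -ion (suffix: act of)
Total morphemes: 3

3 morphemes (inter- (prefix: between) + act (root) + -ion (suffix: act of))


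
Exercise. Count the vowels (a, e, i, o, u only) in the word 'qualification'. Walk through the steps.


Vowels in 'qualification': u, a, i, i, a, i, o = 7 vowels.

7


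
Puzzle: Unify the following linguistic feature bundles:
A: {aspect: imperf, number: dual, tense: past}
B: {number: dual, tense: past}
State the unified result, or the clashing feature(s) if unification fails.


Compare features:
aspect: A=imperf vs B=_ -> unified: imperf
number: A=dual vs B=dual -> unified: dual
tense: A=past vs B=past -> unified: past
No clashes found.

Unified: {aspect: imperf, number: dual, tense: past}


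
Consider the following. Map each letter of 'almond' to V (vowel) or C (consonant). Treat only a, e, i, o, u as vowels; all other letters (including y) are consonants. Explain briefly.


Letter mapping: a = V, l = C, m = C, o = V, n = C, d = C.

VCCVCC


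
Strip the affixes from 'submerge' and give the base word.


Remove prefix 'sub' from 'submerge' to get root 'merge'.

merge


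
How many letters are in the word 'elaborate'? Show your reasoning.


Spell out 'elaborate' and number each letter: e(1), l(2), a(3), b(4), o(5), r(6), a(7), t(8), e(9). Total: 9 letters.

9


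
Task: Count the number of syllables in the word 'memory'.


Break 'memory' into syllables: mem-o-ry -> mem | o | ry = 3 syllables

3 syllables


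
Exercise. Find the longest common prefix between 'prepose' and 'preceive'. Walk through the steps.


Compare from the start: 3 characters match: 'pre'. Mismatch at position 4: 'p' vs 'c'.

pre


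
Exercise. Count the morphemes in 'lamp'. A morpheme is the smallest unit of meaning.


Decomposition: lamp (free morpheme) = 1 morpheme(s)

1 morphemes


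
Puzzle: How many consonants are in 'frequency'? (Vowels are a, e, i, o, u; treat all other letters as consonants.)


Consonants in 'frequency': f, r, q, n, c, y = 6 consonants.

6


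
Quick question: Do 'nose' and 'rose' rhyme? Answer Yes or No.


Rime (stressed vowel + following sounds) of 'nose': -ose = /oʊz/
Rime of 'rose': -ose = /oʊz/
/oʊz/ and /oʊz/ are the same ending sound, so the words rhyme.

Yes


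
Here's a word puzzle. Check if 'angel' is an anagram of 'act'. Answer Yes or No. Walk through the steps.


Sorted letters of 'angel': 'aegln'
Sorted letters of 'act': 'act'
They do not match.

No


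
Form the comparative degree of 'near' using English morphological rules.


Apply comparative formation (add -er): 'near' -> 'nearer'.

nearer


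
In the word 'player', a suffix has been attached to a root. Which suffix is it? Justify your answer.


The word 'player' = 'play' (root) + '-er' (suffix). The suffix is '-er'.

er


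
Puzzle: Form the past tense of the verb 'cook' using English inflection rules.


Apply rule: Add -ed. 'cook' becomes 'cooked'.

cooked


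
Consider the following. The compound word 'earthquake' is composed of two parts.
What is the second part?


Split 'earthquake' into 'earth' + 'quake'. The second part is 'quake'.

quake


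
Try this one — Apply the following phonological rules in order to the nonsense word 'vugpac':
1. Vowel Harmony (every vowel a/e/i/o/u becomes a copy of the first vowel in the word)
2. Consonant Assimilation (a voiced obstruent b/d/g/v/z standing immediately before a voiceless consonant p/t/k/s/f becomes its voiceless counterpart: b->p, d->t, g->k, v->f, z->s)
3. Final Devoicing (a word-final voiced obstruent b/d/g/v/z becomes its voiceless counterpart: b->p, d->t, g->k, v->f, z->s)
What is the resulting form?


Starting form: 'vugpac'
Rule 1: Vowel Harmony: all vowels become 'u' (matching first vowel). 'vugpac' -> 'vugpuc'
Rule 2: Consonant Assimilation: voiced obstruent before voiceless consonant becomes voiceless ('gp' -> 'kp'). 'vugpuc' -> 'vukpuc'
Rule 3: Final Devoicing: final consonant 'c' is not one of the voiced obstruents b/d/g/v/z. No change.
Final form: 'vukpuc'

vukpuc


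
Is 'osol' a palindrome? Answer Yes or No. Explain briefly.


Forward: 'osol'
Reversed: 'loso'
They differ.

No


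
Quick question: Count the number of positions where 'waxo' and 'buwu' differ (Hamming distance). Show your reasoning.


Alignment:
Position 1: 'w' vs 'b' = DIFFER
Position 2: 'a' vs 'u' = DIFFER
Position 3: 'x' vs 'w' = DIFFER
Position 4: 'o' vs 'u' = DIFFER
Total differences: 4

4


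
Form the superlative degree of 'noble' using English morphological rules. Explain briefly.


Apply superlative formation (ends in e: add -st): 'noble' -> 'noblest'.

noblest


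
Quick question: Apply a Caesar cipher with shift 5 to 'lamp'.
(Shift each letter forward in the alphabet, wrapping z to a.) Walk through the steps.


Shift each letter by 5: l -> q, a -> f, m -> r, p -> u. Result: 'qfru'.

qfru


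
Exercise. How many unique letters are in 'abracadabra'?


Unique letters in 'abracadabra': {a, b, c, d, r} = 5 distinct letters.

5


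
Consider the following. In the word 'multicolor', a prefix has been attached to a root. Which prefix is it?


The word 'multicolor' = 'multi' (prefix) + 'color' (root). The prefix is 'multi'.

multi


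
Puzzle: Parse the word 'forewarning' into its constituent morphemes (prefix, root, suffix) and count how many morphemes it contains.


Step 1: Identify prefix: 'fore' (meaning: before/front)
Step 2: Identify root: 'warn'
Step 3: Identify suffix(es): 'ing'
Decomposition: fore- (prefix: before/front) + warn (root) + -ing (suffix: ongoing action)
Total morphemes: 3

3 morphemes (fore- (prefix: before/front) + warn (root) + -ing (suffix: ongoing action))
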